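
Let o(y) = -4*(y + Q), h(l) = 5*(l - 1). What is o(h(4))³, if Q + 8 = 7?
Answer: -175616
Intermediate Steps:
Q = -1 (Q = -8 + 7 = -1)
h(l) = -5 + 5*l (h(l) = 5*(-1 + l) = -5 + 5*l)
o(y) = 4 - 4*y (o(y) = -4*(y - 1) = -4*(-1 + y) = 4 - 4*y)
o(h(4))³ = (4 - 4*(-5 + 5*4))³ = (4 - 4*(-5 + 20))³ = (4 - 4*15)³ = (4 - 60)³ = (-56)³ = -175616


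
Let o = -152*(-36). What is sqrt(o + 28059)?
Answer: sqrt(33531) ≈ 183.11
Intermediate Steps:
o = 5472
sqrt(o + 28059) = sqrt(5472 + 28059) = sqrt(33531)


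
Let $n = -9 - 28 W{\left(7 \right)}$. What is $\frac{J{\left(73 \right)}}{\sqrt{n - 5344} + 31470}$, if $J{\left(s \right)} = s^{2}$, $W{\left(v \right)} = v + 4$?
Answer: $\frac{55901210}{330122187} - \frac{5329 i \sqrt{629}}{330122187} \approx 0.16933 - 0.00040485 i$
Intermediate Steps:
$W{\left(v \right)} = 4 + v$
$n = -317$ ($n = -9 - 28 \left(4 + 7\right) = -9 - 308 = -317$)
$\frac{J{\left(73 \right)}}{\sqrt{n - 5344} + 31470} = \frac{73^{2}}{\sqrt{-317 - 5344} + 31470} = \frac{5329}{\sqrt{-5661} + 31470} = \frac{5329}{3 i \sqrt{629} + 31470} = \frac{5329}{31470 + 3 i \sqrt{629}}$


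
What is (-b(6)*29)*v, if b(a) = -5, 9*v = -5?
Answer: -725/9 ≈ -80.556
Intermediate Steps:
v = -5/9 (v = (1/9)*(-5) = -5/9 ≈ -0.55556)
(-b(6)*29)*v = (-1*(-5)*29)*(-5/9) = (5*29)*(-5/9) = 145*(-5/9) = -725/9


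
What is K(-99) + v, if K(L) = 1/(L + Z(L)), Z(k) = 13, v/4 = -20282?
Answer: -6977009/86 ≈ -81128.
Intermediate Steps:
v = -81128 (v = 4*(-20282) = -81128)
K(L) = 1/(13 + L) (K(L) = 1/(L + 13) = 1/(13 + L))
K(-99) + v = 1/(13 - 99) - 81128 = 1/(-86) - 81128 = -1/86 - 81128 = -6977009/86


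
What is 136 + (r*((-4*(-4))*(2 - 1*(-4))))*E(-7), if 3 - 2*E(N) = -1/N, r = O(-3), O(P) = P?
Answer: -1928/7 ≈ -275.43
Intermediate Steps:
r = -3
E(N) = 3/2 + 1/(2*N) (E(N) = 3/2 - (-1)/(2*N) = 3/2 + 1/(2*N))
136 + (r*((-4*(-4))*(2 - 1*(-4))))*E(-7) = 136 + (-3*(-4*(-4))*(2 - 1*(-4)))*((1/2)*(1 + 3*(-7))/(-7)) = 136 + (-48*(2 + 4))*((1/2)*(-1/7)*(1 - 21)) = 136 + (-48*6)*((1/2)*(-1/7)*(-20)) = 136 - 3*96*(10/7) = 136 - 288*10/7 = 136 - 2880/7 = -1928/7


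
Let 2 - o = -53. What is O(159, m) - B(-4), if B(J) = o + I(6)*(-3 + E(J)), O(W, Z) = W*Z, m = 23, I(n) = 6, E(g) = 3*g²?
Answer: 3332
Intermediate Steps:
o = 55 (o = 2 - 1*(-53) = 2 + 53 = 55)
B(J) = 37 + 18*J² (B(J) = 55 + 6*(-3 + 3*J²) = 55 + (-18 + 18*J²) = 37 + 18*J²)
O(159, m) - B(-4) = 159*23 - (37 + 18*(-4)²) = 3657 - (37 + 18*16) = 3657 - (37 + 288) = 3657 - 1*325 = 3657 - 325 = 3332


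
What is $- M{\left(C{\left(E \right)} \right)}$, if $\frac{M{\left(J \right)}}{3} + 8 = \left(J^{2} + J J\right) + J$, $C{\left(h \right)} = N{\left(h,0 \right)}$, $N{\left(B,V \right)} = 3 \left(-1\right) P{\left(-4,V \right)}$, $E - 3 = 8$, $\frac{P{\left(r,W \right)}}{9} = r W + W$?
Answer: $24$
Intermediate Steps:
$P{\left(r,W \right)} = 9 W + 9 W r$ ($P{\left(r,W \right)} = 9 \left(r W + W\right) = 9 \left(W r + W\right) = 9 \left(W + W r\right) = 9 W + 9 W r$)
$E = 11$ ($E = 3 + 8 = 11$)
$N{\left(B,V \right)} = 81 V$ ($N{\left(B,V \right)} = 3 \left(-1\right) 9 V \left(1 - 4\right) = - 3 \cdot 9 V \left(-3\right) = - 3 \left(- 27 V\right) = 81 V$)
$C{\left(h \right)} = 0$ ($C{\left(h \right)} = 81 \cdot 0 = 0$)
$M{\left(J \right)} = -24 + 3 J + 6 J^{2}$ ($M{\left(J \right)} = -24 + 3 \left(\left(J^{2} + J J\right) + J\right) = -24 + 3 \left(\left(J^{2} + J^{2}\right) + J\right) = -24 + 3 \left(2 J^{2} + J\right) = -24 + 3 \left(J + 2 J^{2}\right) = -24 + \left(3 J + 6 J^{2}\right) = -24 + 3 J + 6 J^{2}$)
$- M{\left(C{\left(E \right)} \right)} = - (-24 + 3 \cdot 0 + 6 \cdot 0^{2}) = - (-24 + 0 + 6 \cdot 0) = - (-24 + 0 + 0) = \left(-1\right) \left(-24\right) = 24$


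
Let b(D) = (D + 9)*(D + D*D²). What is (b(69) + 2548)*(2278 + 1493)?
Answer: 96656884272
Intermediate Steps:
b(D) = (9 + D)*(D + D³)
(b(69) + 2548)*(2278 + 1493) = (69*(9 + 69 + 69³ + 9*69²) + 2548)*(2278 + 1493) = (69*(9 + 69 + 328509 + 9*4761) + 2548)*3771 = (69*(9 + 69 + 328509 + 42849) + 2548)*3771 = (69*371436 + 2548)*3771 = (25629084 + 2548)*3771 = 25631632*3771 = 96656884272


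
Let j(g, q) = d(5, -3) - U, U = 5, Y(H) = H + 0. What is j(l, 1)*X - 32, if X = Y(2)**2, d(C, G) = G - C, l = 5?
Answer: -84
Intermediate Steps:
Y(H) = H
X = 4 (X = 2**2 = 4)
j(g, q) = -13 (j(g, q) = (-3 - 1*5) - 1*5 = (-3 - 5) - 5 = -8 - 5 = -13)
j(l, 1)*X - 32 = -13*4 - 32 = -52 - 32 = -84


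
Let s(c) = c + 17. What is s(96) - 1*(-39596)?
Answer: 39709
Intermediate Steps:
s(c) = 17 + c
s(96) - 1*(-39596) = (17 + 96) - 1*(-39596) = 113 + 39596 = 39709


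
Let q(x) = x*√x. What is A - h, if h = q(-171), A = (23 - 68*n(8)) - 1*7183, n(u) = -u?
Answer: -6616 + 513*I*√19 ≈ -6616.0 + 2236.1*I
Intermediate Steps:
q(x) = x^(3/2)
A = -6616 (A = (23 - (-68)*8) - 1*7183 = (23 - 68*(-8)) - 7183 = (23 + 544) - 7183 = 567 - 7183 = -6616)
h = -513*I*√19 (h = (-171)^(3/2) = -513*I*√19 ≈ -2236.1*I)
A - h = -6616 - (-513)*I*√19 = -6616 + 513*I*√19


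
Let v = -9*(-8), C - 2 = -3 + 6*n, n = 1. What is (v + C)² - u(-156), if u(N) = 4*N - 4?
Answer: 6557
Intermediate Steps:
C = 5 (C = 2 + (-3 + 6*1) = 2 + (-3 + 6) = 2 + 3 = 5)
u(N) = -4 + 4*N
v = 72
(v + C)² - u(-156) = (72 + 5)² - (-4 + 4*(-156)) = 77² - (-4 - 624) = 5929 - 1*(-628) = 5929 + 628 = 6557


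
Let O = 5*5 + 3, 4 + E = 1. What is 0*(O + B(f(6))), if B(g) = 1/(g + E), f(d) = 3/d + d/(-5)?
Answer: 0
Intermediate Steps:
E = -3 (E = -4 + 1 = -3)
f(d) = 3/d - d/5 (f(d) = 3/d + d*(-⅕) = 3/d - d/5)
B(g) = 1/(-3 + g) (B(g) = 1/(g - 3) = 1/(-3 + g))
O = 28 (O = 25 + 3 = 28)
0*(O + B(f(6))) = 0*(28 + 1/(-3 + (3/6 - ⅕*6))) = 0*(28 + 1/(-3 + (3*(⅙) - 6/5))) = 0*(28 + 1/(-3 + (½ - 6/5))) = 0*(28 + 1/(-3 - 7/10)) = 0*(28 + 1/(-37/10)) = 0*(28 - 10/37) = 0*(1026/37) = 0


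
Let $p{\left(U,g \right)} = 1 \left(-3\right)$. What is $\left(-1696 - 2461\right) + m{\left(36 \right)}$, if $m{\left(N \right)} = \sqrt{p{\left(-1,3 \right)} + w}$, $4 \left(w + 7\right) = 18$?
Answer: $-4157 + \frac{i \sqrt{22}}{2} \approx -4157.0 + 2.3452 i$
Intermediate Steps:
$p{\left(U,g \right)} = -3$
$w = - \frac{5}{2}$ ($w = -7 + \frac{1}{4} \cdot 18 = -7 + \frac{9}{2} = - \frac{5}{2} \approx -2.5$)
$m{\left(N \right)} = \frac{i \sqrt{22}}{2}$ ($m{\left(N \right)} = \sqrt{-3 - \frac{5}{2}} = \sqrt{- \frac{11}{2}} = \frac{i \sqrt{22}}{2}$)
$\left(-1696 - 2461\right) + m{\left(36 \right)} = \left(-1696 - 2461\right) + \frac{i \sqrt{22}}{2} = -4157 + \frac{i \sqrt{22}}{2}$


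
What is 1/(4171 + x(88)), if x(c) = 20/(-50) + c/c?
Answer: 5/20858 ≈ 0.00023972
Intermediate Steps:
x(c) = ⅗ (x(c) = 20*(-1/50) + 1 = -⅖ + 1 = ⅗)
1/(4171 + x(88)) = 1/(4171 + ⅗) = 1/(20858/5) = 5/20858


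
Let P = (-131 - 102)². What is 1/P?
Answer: 1/54289 ≈ 1.8420e-5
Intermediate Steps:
P = 54289 (P = (-233)² = 54289)
1/P = 1/54289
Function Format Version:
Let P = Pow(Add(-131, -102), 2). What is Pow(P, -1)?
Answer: Rational(1, 54289) ≈ 1.8420e-5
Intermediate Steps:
P = 54289 (P = Pow(-233, 2) = 54289)
Pow(P, -1) = Pow(54289, -1) = Rational(1, 54289)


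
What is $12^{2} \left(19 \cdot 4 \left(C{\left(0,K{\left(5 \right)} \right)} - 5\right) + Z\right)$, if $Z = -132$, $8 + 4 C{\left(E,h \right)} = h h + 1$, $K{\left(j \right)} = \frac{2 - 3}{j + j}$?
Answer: $- \frac{2321316}{25} \approx -92853.0$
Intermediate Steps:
$K{\left(j \right)} = - \frac{1}{2 j}$
$C{\left(E,h \right)} = - \frac{7}{4} + \frac{h^{2}}{4}$ ($C{\left(E,h \right)} = -2 + \frac{h h + 1}{4} = -2 + \frac{h^{2} + 1}{4} = -2 + \frac{1 + h^{2}}{4} = -2 + \left(\frac{1}{4} + \frac{h^{2}}{4}\right) = - \frac{7}{4} + \frac{h^{2}}{4}$)
$12^{2} \left(19 \cdot 4 \left(C{\left(0,K{\left(5 \right)} \right)} - 5\right) + Z\right) = 12^{2} \left(19 \cdot 4 \left(\left(- \frac{7}{4} + \frac{\left(- \frac{1}{2 \cdot 5}\right)^{2}}{4}\right) - 5\right) - 132\right) = 144 \left(19 \cdot 4 \left(\left(- \frac{7}{4} + \frac{\left(\left(- \frac{1}{2}\right) \frac{1}{5}\right)^{2}}{4}\right) - 5\right) - 132\right) = 144 \left(19 \cdot 4 \left(\left(- \frac{7}{4} + \frac{\left(- \frac{1}{10}\right)^{2}}{4}\right) - 5\right) - 132\right) = 144 \left(19 \cdot 4 \left(\left(- \frac{7}{4} + \frac{1}{4} \cdot \frac{1}{100}\right) - 5\right) - 132\right) = 144 \left(19 \cdot 4 \left(\left(- \frac{7}{4} + \frac{1}{400}\right) - 5\right) - 132\right) = 144 \left(19 \cdot 4 \left(- \frac{699}{400} - 5\right) - 132\right) = 144 \left(19 \cdot 4 \left(- \frac{2699}{400}\right) - 132\right) = 144 \left(19 \left(- \frac{2699}{100}\right) - 132\right) = 144 \left(- \frac{51281}{100} - 132\right) = 144 \left(- \frac{64481}{100}\right) = - \frac{2321316}{25}$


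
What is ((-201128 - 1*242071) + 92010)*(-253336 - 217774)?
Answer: 165448649790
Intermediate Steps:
((-201128 - 1*242071) + 92010)*(-253336 - 217774) = ((-201128 - 242071) + 92010)*(-471110) = (-443199 + 92010)*(-471110) = -351189*(-471110) = 165448649790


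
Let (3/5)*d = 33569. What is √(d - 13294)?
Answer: √383889/3 ≈ 206.53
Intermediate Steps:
d = 167845/3 (d = (5/3)*33569 = 167845/3 ≈ 55948.)
√(d - 13294) = √(167845/3 - 13294) = √(127963/3) = √383889/3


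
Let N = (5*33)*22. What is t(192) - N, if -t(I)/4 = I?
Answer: -4398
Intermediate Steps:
t(I) = -4*I
N = 3630 (N = 165*22 = 3630)
t(192) - N = -4*192 - 1*3630 = -768 - 3630 = -4398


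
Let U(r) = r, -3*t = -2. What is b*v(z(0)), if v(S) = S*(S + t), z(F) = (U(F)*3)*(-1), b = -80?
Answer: 0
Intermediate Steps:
t = ⅔ (t = -⅓*(-2) = ⅔ ≈ 0.66667)
z(F) = -3*F (z(F) = (F*3)*(-1) = (3*F)*(-1) = -3*F)
v(S) = S*(⅔ + S) (v(S) = S*(S + ⅔) = S*(⅔ + S))
b*v(z(0)) = -80*(-3*0)*(2 + 3*(-3*0))/3 = -80*0*(2 + 3*0)/3 = -80*0*(2 + 0)/3 = -80*0*2/3 = -80*0 = 0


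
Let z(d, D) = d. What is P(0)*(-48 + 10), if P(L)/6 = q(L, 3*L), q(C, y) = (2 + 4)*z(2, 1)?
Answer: -2736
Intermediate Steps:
q(C, y) = 12 (q(C, y) = (2 + 4)*2 = 6*2 = 12)
P(L) = 72 (P(L) = 6*12 = 72)
P(0)*(-48 + 10) = 72*(-48 + 10) = 72*(-38) = -2736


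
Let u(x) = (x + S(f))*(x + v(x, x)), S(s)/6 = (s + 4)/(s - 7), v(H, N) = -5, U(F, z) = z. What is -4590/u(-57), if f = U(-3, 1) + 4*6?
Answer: -6885/4402 ≈ -1.5641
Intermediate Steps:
f = 25 (f = 1 + 4*6 = 1 + 24 = 25)
S(s) = 6*(4 + s)/(-7 + s) (S(s) = 6*((s + 4)/(s - 7)) = 6*((4 + s)/(-7 + s)) = 6*(4 + s)/(-7 + s))
u(x) = (-5 + x)*(29/3 + x) (u(x) = (x + 6*(4 + 25)/(-7 + 25))*(x - 5) = (x + 6*29/18)*(-5 + x) = (x + 6*(1/18)*29)*(-5 + x) = (x + 29/3)*(-5 + x) = (29/3 + x)*(-5 + x) = (-5 + x)*(29/3 + x))
-4590/u(-57) = -4590/(-145/3 + (-57)² + (14/3)*(-57)) = -4590/(-145/3 + 3249 - 266) = -4590/8804/3 = -4590*3/8804 = -6885/4402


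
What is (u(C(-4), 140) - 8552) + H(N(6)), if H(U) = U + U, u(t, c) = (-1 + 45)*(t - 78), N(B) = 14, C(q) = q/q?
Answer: -11912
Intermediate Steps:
C(q) = 1
u(t, c) = -3432 + 44*t (u(t, c) = 44*(-78 + t) = -3432 + 44*t)
H(U) = 2*U
(u(C(-4), 140) - 8552) + H(N(6)) = ((-3432 + 44*1) - 8552) + 2*14 = ((-3432 + 44) - 8552) + 28 = (-3388 - 8552) + 28 = -11940 + 28 = -11912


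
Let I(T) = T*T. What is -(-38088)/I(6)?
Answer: 1058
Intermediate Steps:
I(T) = T²
-(-38088)/I(6) = -(-38088)/(6²) = -(-38088)/36 = -529*(-2) = 1058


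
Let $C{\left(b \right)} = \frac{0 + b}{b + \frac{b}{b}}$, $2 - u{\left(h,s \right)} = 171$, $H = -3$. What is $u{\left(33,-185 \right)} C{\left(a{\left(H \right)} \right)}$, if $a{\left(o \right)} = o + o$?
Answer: $- \frac{1014}{5} \approx -202.8$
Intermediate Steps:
$u{\left(h,s \right)} = -169$ ($u{\left(h,s \right)} = 2 - 171 = -169$)
$a{\left(o \right)} = 2 o$
$C{\left(b \right)} = \frac{b}{1 + b}$ ($C{\left(b \right)} = \frac{b}{b + 1} = \frac{b}{1 + b}$)
$u{\left(33,-185 \right)} C{\left(a{\left(H \right)} \right)} = - 169 \frac{2 \left(-3\right)}{1 + 2 \left(-3\right)} = - 169 \left(- \frac{6}{1 - 6}\right) = - 169 \left(- \frac{6}{-5}\right) = - 169 \left(\left(-6\right) \left(- \frac{1}{5}\right)\right) = \left(-169\right) \frac{6}{5} = - \frac{1014}{5}$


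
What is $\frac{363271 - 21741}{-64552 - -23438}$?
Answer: $- \frac{170765}{20557} \approx -8.3069$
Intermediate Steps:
$\frac{363271 - 21741}{-64552 - -23438} = \frac{341530}{-64552 + \left(-185649 + 209087\right)} = \frac{341530}{-64552 + 23438} = \frac{341530}{-41114} = 341530 \left(- \frac{1}{41114}\right) = - \frac{170765}{20557}$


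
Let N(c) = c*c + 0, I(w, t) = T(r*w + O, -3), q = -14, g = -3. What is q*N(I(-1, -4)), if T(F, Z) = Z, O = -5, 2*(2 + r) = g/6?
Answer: -126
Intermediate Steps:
r = -9/4 (r = -2 + (-3/6)/2 = -2 + (-3*⅙)/2 = -2 + (½)*(-½) = -2 - ¼ = -9/4 ≈ -2.2500)
I(w, t) = -3
N(c) = c² (N(c) = c² + 0 = c²)
q*N(I(-1, -4)) = -14*(-3)² = -14*9 = -126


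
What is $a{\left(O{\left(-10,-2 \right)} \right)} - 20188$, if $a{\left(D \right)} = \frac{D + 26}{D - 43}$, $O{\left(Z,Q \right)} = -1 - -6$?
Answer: $- \frac{767175}{38} \approx -20189.0$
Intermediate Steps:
$O{\left(Z,Q \right)} = 5$ ($O{\left(Z,Q \right)} = -1 + 6 = 5$)
$a{\left(D \right)} = \frac{26 + D}{-43 + D}$
$a{\left(O{\left(-10,-2 \right)} \right)} - 20188 = \frac{26 + 5}{-43 + 5} - 20188 = \frac{1}{-38} \cdot 31 - 20188 = \left(- \frac{1}{38}\right) 31 - 20188 = - \frac{31}{38} - 20188 = - \frac{767175}{38}$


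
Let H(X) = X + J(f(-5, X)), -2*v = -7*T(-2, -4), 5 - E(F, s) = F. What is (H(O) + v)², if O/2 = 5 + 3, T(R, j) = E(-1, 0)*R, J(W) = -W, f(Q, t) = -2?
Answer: 576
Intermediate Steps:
E(F, s) = 5 - F
T(R, j) = 6*R (T(R, j) = (5 - 1*(-1))*R = (5 + 1)*R = 6*R)
v = -42 (v = -(-7)*6*(-2)/2 = -(-7)*(-12)/2 = -½*84 = -42)
O = 16 (O = 2*(5 + 3) = 2*8 = 16)
H(X) = 2 + X (H(X) = X - 1*(-2) = X + 2 = 2 + X)
(H(O) + v)² = ((2 + 16) - 42)² = (18 - 42)² = (-24)² = 576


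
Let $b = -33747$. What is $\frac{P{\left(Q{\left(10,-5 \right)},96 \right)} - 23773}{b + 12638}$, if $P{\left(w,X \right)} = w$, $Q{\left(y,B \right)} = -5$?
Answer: $\frac{23778}{21109} \approx 1.1264$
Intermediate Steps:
$\frac{P{\left(Q{\left(10,-5 \right)},96 \right)} - 23773}{b + 12638} = \frac{-5 - 23773}{-33747 + 12638} = - \frac{23778}{-21109} = \left(-23778\right) \left(- \frac{1}{21109}\right) = \frac{23778}{21109}$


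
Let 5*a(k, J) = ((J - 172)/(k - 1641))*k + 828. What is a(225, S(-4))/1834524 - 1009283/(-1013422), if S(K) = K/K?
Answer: 242782012795479/243754826414560 ≈ 0.99601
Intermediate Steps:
S(K) = 1
a(k, J) = 828/5 + k*(-172 + J)/(5*(-1641 + k)) (a(k, J) = (((J - 172)/(k - 1641))*k + 828)/5 = (((-172 + J)/(-1641 + k))*k + 828)/5 = (k*(-172 + J)/(-1641 + k) + 828)/5 = (828 + k*(-172 + J)/(-1641 + k))/5 = 828/5 + k*(-172 + J)/(5*(-1641 + k)))
a(225, S(-4))/1834524 - 1009283/(-1013422) = ((-1358748 + 656*225 + 1*225)/(5*(-1641 + 225)))/1834524 - 1009283/(-1013422) = ((1/5)*(-1358748 + 147600 + 225)/(-1416))*(1/1834524) - 1009283*(-1/1013422) = ((1/5)*(-1/1416)*(-1210923))*(1/1834524) + 1009283/1013422 = (403641/2360)*(1/1834524) + 1009283/1013422 = 44849/481052960 + 1009283/1013422 = 242782012795479/243754826414560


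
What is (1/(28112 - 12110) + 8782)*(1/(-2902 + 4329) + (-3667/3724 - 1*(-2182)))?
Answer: 85724823450832885/4475631384 ≈ 1.9154e+7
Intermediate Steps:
(1/(28112 - 12110) + 8782)*(1/(-2902 + 4329) + (-3667/3724 - 1*(-2182))) = (1/16002 + 8782)*(1/1427 + (-3667*1/3724 + 2182)) = (1/16002 + 8782)*(1/1427 + (-193/196 + 2182)) = 140529565*(1/1427 + 427479/196)/16002 = (140529565/16002)*(610012729/279692) = 85724823450832885/4475631384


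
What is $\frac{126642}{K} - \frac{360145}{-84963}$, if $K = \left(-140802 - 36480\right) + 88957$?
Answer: $\frac{94394273}{33651825} \approx 2.805$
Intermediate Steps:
$K = -88325$ ($K = -177282 + 88957 = -88325$)
$\frac{126642}{K} - \frac{360145}{-84963} = \frac{126642}{-88325} - \frac{360145}{-84963} = 126642 \left(- \frac{1}{88325}\right) - - \frac{1615}{381} = - \frac{126642}{88325} + \frac{1615}{381} = \frac{94394273}{33651825}$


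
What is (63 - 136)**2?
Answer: 5329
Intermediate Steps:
(63 - 136)**2 = (-73)**2 = 5329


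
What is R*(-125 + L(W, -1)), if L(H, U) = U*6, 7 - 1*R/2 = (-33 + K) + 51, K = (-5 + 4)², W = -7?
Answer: 3144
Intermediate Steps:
K = 1 (K = (-1)² = 1)
R = -24 (R = 14 - 2*((-33 + 1) + 51) = 14 - 2*(-32 + 51) = 14 - 2*19 = 14 - 38 = -24)
L(H, U) = 6*U
R*(-125 + L(W, -1)) = -24*(-125 + 6*(-1)) = -24*(-125 - 6) = -24*(-131) = 3144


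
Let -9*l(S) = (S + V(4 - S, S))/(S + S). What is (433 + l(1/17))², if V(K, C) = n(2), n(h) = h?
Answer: 60202081/324 ≈ 1.8581e+5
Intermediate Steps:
V(K, C) = 2
l(S) = -(2 + S)/(18*S) (l(S) = -(S + 2)/(9*(S + S)) = -(2 + S)/(9*(2*S)) = -(2 + S)*1/(2*S)/9 = -(2 + S)/(18*S))
(433 + l(1/17))² = (433 + (-2 - 1/17)/(18*(1/17)))² = (433 + (-2 - 1*1/17)/(18*(1/17)))² = (433 + (1/18)*17*(-2 - 1/17))² = (433 + (1/18)*17*(-35/17))² = (433 - 35/18)² = (7759/18)² = 60202081/324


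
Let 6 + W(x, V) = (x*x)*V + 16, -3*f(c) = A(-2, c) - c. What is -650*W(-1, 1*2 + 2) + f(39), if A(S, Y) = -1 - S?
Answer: -27262/3 ≈ -9087.3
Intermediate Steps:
f(c) = -⅓ + c/3 (f(c) = -((-1 - 1*(-2)) - c)/3 = -((-1 + 2) - c)/3 = -(1 - c)/3 = -⅓ + c/3)
W(x, V) = 10 + V*x² (W(x, V) = -6 + ((x*x)*V + 16) = -6 + (x²*V + 16) = -6 + (V*x² + 16) = -6 + (16 + V*x²) = 10 + V*x²)
-650*W(-1, 1*2 + 2) + f(39) = -650*(10 + (1*2 + 2)*(-1)²) + (-⅓ + (⅓)*39) = -650*(10 + (2 + 2)*1) + (-⅓ + 13) = -650*(10 + 4*1) + 38/3 = -650*(10 + 4) + 38/3 = -650*14 + 38/3 = -9100 + 38/3 = -27262/3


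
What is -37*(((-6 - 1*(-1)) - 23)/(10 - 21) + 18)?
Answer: -8362/11 ≈ -760.18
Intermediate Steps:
-37*(((-6 - 1*(-1)) - 23)/(10 - 21) + 18) = -37*(((-6 + 1) - 23)/(-11) + 18) = -37*((-5 - 23)*(-1/11) + 18) = -37*(-28*(-1/11) + 18) = -37*(28/11 + 18) = -37*226/11 = -8362/11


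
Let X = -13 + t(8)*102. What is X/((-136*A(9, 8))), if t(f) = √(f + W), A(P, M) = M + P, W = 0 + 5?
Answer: 13/2312 - 3*√13/68 ≈ -0.15345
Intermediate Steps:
W = 5
t(f) = √(5 + f) (t(f) = √(f + 5) = √(5 + f))
X = -13 + 102*√13 (X = -13 + √(5 + 8)*102 = -13 + √13*102 = -13 + 102*√13 ≈ 354.77)
X/((-136*A(9, 8))) = (-13 + 102*√13)/((-136*(8 + 9))) = (-13 + 102*√13)/((-136*17)) = (-13 + 102*√13)/(-2312) = (-13 + 102*√13)*(-1/2312) = 13/2312 - 3*√13/68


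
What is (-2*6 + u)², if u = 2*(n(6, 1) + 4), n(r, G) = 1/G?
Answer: 4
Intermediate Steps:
u = 10 (u = 2*(1/1 + 4) = 2*(1 + 4) = 2*5 = 10)
(-2*6 + u)² = (-2*6 + 10)² = (-12 + 10)² = (-2)² = 4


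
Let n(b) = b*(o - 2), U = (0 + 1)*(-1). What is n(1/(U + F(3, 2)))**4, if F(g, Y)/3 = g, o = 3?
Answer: 1/4096 ≈ 0.00024414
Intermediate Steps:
F(g, Y) = 3*g
U = -1 (U = 1*(-1) = -1)
n(b) = b (n(b) = b*(3 - 2) = b*1 = b)
n(1/(U + F(3, 2)))**4 = (1/(-1 + 3*3))**4 = (1/(-1 + 9))**4 = (1/8)**4 = 1/4096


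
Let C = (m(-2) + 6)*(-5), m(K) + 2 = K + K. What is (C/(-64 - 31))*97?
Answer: 0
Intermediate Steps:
m(K) = -2 + 2*K (m(K) = -2 + (K + K) = -2 + 2*K)
C = 0 (C = ((-2 + 2*(-2)) + 6)*(-5) = ((-2 - 4) + 6)*(-5) = (-6 + 6)*(-5) = 0*(-5) = 0)
(C/(-64 - 31))*97 = (0/(-64 - 31))*97 = (0/(-95))*97 = (0*(-1/95))*97 = 0*97 = 0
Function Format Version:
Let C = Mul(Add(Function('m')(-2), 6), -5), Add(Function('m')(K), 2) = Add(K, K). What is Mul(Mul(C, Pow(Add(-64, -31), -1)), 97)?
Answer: 0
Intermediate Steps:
Function('m')(K) = Add(-2, Mul(2, K)) (Function('m')(K) = Add(-2, Add(K, K)) = Add(-2, Mul(2, K)))
C = 0 (C = Mul(Add(Add(-2, Mul(2, -2)), 6), -5) = Mul(Add(Add(-2, -4), 6), -5) = Mul(Add(-6, 6), -5) = Mul(0, -5) = 0)
Mul(Mul(C, Pow(Add(-64, -31), -1)), 97) = Mul(Mul(0, Pow(Add(-64, -31), -1)), 97) = Mul(Mul(0, Pow(-95, -1)), 97) = Mul(Mul(0, Rational(-1, 95)), 97) = Mul(0, 97) = 0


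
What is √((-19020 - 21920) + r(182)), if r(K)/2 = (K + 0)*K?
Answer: 6*√703 ≈ 159.08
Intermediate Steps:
r(K) = 2*K² (r(K) = 2*((K + 0)*K) = 2*(K*K) = 2*K²)
√((-19020 - 21920) + r(182)) = √((-19020 - 21920) + 2*182²) = √(-40940 + 2*33124) = √(-40940 + 66248) = √25308 = 6*√703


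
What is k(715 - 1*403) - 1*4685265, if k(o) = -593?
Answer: -4685858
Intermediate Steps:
k(715 - 1*403) - 1*4685265 = -593 - 1*4685265 = -593 - 4685265 = -4685858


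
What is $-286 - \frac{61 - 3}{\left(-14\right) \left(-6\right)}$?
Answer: $- \frac{12041}{42} \approx -286.69$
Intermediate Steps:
$-286 - \frac{61 - 3}{\left(-14\right) \left(-6\right)} = -286 - \frac{61 - 3}{84} = -286 - \left(61 - 3\right) \frac{1}{84} = -286 - 58 \cdot \frac{1}{84} = -286 - \frac{29}{42} = - \frac{12041}{42}$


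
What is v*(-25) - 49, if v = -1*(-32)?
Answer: -849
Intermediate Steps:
v = 32
v*(-25) - 49 = 32*(-25) - 49 = -800 - 49 = -849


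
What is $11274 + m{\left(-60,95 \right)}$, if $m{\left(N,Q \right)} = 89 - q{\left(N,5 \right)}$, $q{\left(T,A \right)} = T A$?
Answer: $11663$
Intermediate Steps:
$q{\left(T,A \right)} = A T$
$m{\left(N,Q \right)} = 89 - 5 N$
$11274 + m{\left(-60,95 \right)} = 11274 + \left(89 - -300\right) = 11274 + \left(89 + 300\right) = 11274 + 389 = 11663$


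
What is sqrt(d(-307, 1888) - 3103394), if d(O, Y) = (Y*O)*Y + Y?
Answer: I*sqrt(1097416514) ≈ 33127.0*I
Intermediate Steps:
d(O, Y) = Y + O*Y**2 (d(O, Y) = (O*Y)*Y + Y = O*Y**2 + Y = Y + O*Y**2)
sqrt(d(-307, 1888) - 3103394) = sqrt(1888*(1 - 307*1888) - 3103394) = sqrt(1888*(1 - 579616) - 3103394) = sqrt(1888*(-579615) - 3103394) = sqrt(-1094313120 - 3103394) = sqrt(-1097416514) = I*sqrt(1097416514)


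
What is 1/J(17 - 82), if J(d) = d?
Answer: -1/65 ≈ -0.015385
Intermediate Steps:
1/J(17 - 82) = 1/(17 - 82) = 1/(-65) = -1/65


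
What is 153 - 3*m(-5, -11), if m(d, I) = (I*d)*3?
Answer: -342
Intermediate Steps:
m(d, I) = 3*I*d
153 - 3*m(-5, -11) = 153 - 9*(-11)*(-5) = 153 - 3*165 = 153 - 495 = -342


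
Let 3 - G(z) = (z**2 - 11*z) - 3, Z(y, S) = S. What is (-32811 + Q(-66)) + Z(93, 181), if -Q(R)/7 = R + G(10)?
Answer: -32280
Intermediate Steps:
G(z) = 6 - z**2 + 11*z (G(z) = 3 - ((z**2 - 11*z) - 3) = 3 - (-3 + z**2 - 11*z) = 3 + (3 - z**2 + 11*z) = 6 - z**2 + 11*z)
Q(R) = -112 - 7*R (Q(R) = -7*(R + (6 - 1*10**2 + 11*10)) = -7*(R + (6 - 1*100 + 110)) = -7*(R + (6 - 100 + 110)) = -7*(R + 16) = -7*(16 + R) = -112 - 7*R)
(-32811 + Q(-66)) + Z(93, 181) = (-32811 + (-112 - 7*(-66))) + 181 = (-32811 + (-112 + 462)) + 181 = (-32811 + 350) + 181 = -32461 + 181 = -32280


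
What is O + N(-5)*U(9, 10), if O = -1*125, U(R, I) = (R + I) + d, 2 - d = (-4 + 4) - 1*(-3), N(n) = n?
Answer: -215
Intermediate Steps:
d = -1 (d = 2 - ((-4 + 4) - 1*(-3)) = 2 - (0 + 3) = 2 - 1*3 = 2 - 3 = -1)
U(R, I) = -1 + I + R (U(R, I) = (R + I) - 1 = (I + R) - 1 = -1 + I + R)
O = -125
O + N(-5)*U(9, 10) = -125 - 5*(-1 + 10 + 9) = -125 - 5*18 = -125 - 90 = -215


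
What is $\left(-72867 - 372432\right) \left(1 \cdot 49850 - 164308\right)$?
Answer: $50968032942$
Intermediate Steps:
$\left(-72867 - 372432\right) \left(1 \cdot 49850 - 164308\right) = - 445299 \left(49850 - 164308\right) = \left(-445299\right) \left(-114458\right) = 50968032942$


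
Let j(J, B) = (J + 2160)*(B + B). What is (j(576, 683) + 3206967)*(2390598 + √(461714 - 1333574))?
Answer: 16601132487114 + 13888686*I*√217965 ≈ 1.6601e+13 + 6.4842e+9*I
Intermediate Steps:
j(J, B) = 2*B*(2160 + J) (j(J, B) = (2160 + J)*(2*B) = 2*B*(2160 + J))
(j(576, 683) + 3206967)*(2390598 + √(461714 - 1333574)) = (2*683*(2160 + 576) + 3206967)*(2390598 + √(461714 - 1333574)) = (2*683*2736 + 3206967)*(2390598 + √(-871860)) = (3737376 + 3206967)*(2390598 + 2*I*√217965) = 6944343*(2390598 + 2*I*√217965) = 16601132487114 + 13888686*I*√217965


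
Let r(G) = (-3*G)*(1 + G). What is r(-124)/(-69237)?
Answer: 5084/7693 ≈ 0.66086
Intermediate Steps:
r(G) = -3*G*(1 + G)
r(-124)/(-69237) = -3*(-124)*(1 - 124)/(-69237) = -3*(-124)*(-123)*(-1/69237) = -45756*(-1/69237) = 5084/7693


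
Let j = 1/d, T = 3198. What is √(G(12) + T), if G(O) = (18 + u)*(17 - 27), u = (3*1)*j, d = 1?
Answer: 6*√83 ≈ 54.663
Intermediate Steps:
j = 1 (j = 1/1 = 1)
u = 3 (u = (3*1)*1 = 3*1 = 3)
G(O) = -210 (G(O) = (18 + 3)*(17 - 27) = 21*(-10) = -210)
√(G(12) + T) = √(-210 + 3198) = √2988 = 6*√83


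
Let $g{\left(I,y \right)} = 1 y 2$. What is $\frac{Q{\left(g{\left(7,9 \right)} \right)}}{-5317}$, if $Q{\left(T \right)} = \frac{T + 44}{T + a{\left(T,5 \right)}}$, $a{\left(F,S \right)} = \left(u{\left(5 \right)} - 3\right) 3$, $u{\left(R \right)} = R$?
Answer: $- \frac{31}{63804} \approx -0.00048586$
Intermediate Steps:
$g{\left(I,y \right)} = 2 y$ ($g{\left(I,y \right)} = y 2 = 2 y$)
$a{\left(F,S \right)} = 6$ ($a{\left(F,S \right)} = \left(5 - 3\right) 3 = 2 \cdot 3 = 6$)
$Q{\left(T \right)} = \frac{44 + T}{6 + T}$ ($Q{\left(T \right)} = \frac{T + 44}{T + 6} = \frac{44 + T}{6 + T}$)
$\frac{Q{\left(g{\left(7,9 \right)} \right)}}{-5317} = \frac{\frac{1}{6 + 2 \cdot 9} \left(44 + 2 \cdot 9\right)}{-5317} = \frac{44 + 18}{6 + 18} \left(- \frac{1}{5317}\right) = \frac{1}{24} \cdot 62 \left(- \frac{1}{5317}\right) = \frac{31}{12} \left(- \frac{1}{5317}\right) = - \frac{31}{63804}$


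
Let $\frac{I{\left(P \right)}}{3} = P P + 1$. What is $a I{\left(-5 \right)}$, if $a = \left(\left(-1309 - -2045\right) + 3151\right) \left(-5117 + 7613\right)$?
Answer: $756752256$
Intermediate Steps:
$I{\left(P \right)} = 3 + 3 P^{2}$ ($I{\left(P \right)} = 3 \left(P P + 1\right) = 3 \left(P^{2} + 1\right) = 3 \left(1 + P^{2}\right) = 3 + 3 P^{2}$)
$a = 9701952$ ($a = \left(\left(-1309 + 2045\right) + 3151\right) 2496 = \left(736 + 3151\right) 2496 = 3887 \cdot 2496 = 9701952$)
$a I{\left(-5 \right)} = 9701952 \left(3 + 3 \left(-5\right)^{2}\right) = 9701952 \left(3 + 3 \cdot 25\right) = 9701952 \left(3 + 75\right) = 9701952 \cdot 78 = 756752256$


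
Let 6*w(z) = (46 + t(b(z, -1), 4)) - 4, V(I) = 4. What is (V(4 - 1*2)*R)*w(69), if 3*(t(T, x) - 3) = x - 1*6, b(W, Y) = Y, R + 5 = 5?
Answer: 0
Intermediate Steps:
R = 0 (R = -5 + 5 = 0)
t(T, x) = 1 + x/3 (t(T, x) = 3 + (x - 1*6)/3 = 3 + (x - 6)/3 = 3 + (-6 + x)/3 = 3 + (-2 + x/3) = 1 + x/3)
w(z) = 133/18 (w(z) = ((46 + (1 + (⅓)*4)) - 4)/6 = ((46 + (1 + 4/3)) - 4)/6 = ((46 + 7/3) - 4)/6 = (145/3 - 4)/6 = (⅙)*(133/3) = 133/18)
(V(4 - 1*2)*R)*w(69) = (4*0)*(133/18) = 0*(133/18) = 0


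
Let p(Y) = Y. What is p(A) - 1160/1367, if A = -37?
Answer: -51739/1367 ≈ -37.849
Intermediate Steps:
p(A) - 1160/1367 = -37 - 1160/1367 = -51739/1367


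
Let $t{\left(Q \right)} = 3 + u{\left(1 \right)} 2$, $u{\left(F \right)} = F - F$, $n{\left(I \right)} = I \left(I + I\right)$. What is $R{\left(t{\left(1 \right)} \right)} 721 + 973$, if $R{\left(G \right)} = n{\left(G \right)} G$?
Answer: $39907$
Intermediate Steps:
$n{\left(I \right)} = 2 I^{2}$ ($n{\left(I \right)} = I 2 I = 2 I^{2}$)
$u{\left(F \right)} = 0$
$t{\left(Q \right)} = 3$ ($t{\left(Q \right)} = 3 + 0 \cdot 2 = 3 + 0 = 3$)
$R{\left(G \right)} = 2 G^{3}$ ($R{\left(G \right)} = 2 G^{2} G = 2 G^{3}$)
$R{\left(t{\left(1 \right)} \right)} 721 + 973 = 2 \cdot 3^{3} \cdot 721 + 973 = 2 \cdot 27 \cdot 721 + 973 = 54 \cdot 721 + 973 = 38934 + 973 = 39907$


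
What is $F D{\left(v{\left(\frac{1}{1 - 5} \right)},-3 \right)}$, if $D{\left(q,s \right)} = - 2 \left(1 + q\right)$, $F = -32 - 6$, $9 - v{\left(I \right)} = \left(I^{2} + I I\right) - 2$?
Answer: $\frac{1805}{2} \approx 902.5$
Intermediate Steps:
$v{\left(I \right)} = 11 - 2 I^{2}$ ($v{\left(I \right)} = 9 - \left(\left(I^{2} + I I\right) - 2\right) = 9 - \left(\left(I^{2} + I^{2}\right) - 2\right) = 9 - \left(2 I^{2} - 2\right) = 9 - \left(-2 + 2 I^{2}\right) = 11 - 2 I^{2}$)
$F = -38$
$D{\left(q,s \right)} = -2 - 2 q$
$F D{\left(v{\left(\frac{1}{1 - 5} \right)},-3 \right)} = - 38 \left(-2 - 2 \left(11 - 2 \left(\frac{1}{1 - 5}\right)^{2}\right)\right) = - 38 \left(-2 - 2 \left(11 - 2 \left(\frac{1}{-4}\right)^{2}\right)\right) = - 38 \left(-2 - 2 \left(11 - 2 \left(- \frac{1}{4}\right)^{2}\right)\right) = - 38 \left(-2 - 2 \left(11 - \frac{1}{8}\right)\right) = - 38 \left(-2 - \frac{87}{4}\right) = \left(-38\right) \left(- \frac{95}{4}\right) = \frac{1805}{2}$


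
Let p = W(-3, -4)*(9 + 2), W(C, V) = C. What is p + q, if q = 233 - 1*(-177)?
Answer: 377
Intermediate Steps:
q = 410 (q = 233 + 177 = 410)
p = -33 (p = -3*(9 + 2) = -3*11 = -33)
p + q = -33 + 410 = 377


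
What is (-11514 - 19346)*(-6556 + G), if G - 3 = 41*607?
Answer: -565787240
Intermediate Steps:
G = 24890 (G = 3 + 41*607 = 3 + 24887 = 24890)
(-11514 - 19346)*(-6556 + G) = (-11514 - 19346)*(-6556 + 24890) = -30860*18334 = -565787240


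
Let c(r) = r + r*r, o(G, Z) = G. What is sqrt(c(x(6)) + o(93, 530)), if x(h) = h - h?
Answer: sqrt(93) ≈ 9.6436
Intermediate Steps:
x(h) = 0
c(r) = r + r**2
sqrt(c(x(6)) + o(93, 530)) = sqrt(0*(1 + 0) + 93) = sqrt(0*1 + 93) = sqrt(0 + 93) = sqrt(93)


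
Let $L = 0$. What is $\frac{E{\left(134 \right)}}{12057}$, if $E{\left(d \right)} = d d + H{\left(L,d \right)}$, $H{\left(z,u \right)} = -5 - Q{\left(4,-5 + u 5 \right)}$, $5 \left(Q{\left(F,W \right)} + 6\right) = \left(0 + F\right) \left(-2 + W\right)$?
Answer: $\frac{87133}{60285} \approx 1.4454$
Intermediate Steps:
$Q{\left(F,W \right)} = -6 + \frac{F \left(-2 + W\right)}{5}$ ($Q{\left(F,W \right)} = -6 + \frac{\left(0 + F\right) \left(-2 + W\right)}{5} = -6 + \frac{F \left(-2 + W\right)}{5}$)
$H{\left(z,u \right)} = \frac{33}{5} - 4 u$ ($H{\left(z,u \right)} = -5 - \left(-6 - \frac{8}{5} + \frac{1}{5} \cdot 4 \left(-5 + u 5\right)\right) = -5 - \left(-6 - \frac{8}{5} + \frac{1}{5} \cdot 4 \left(-5 + 5 u\right)\right) = -5 - \left(-6 - \frac{8}{5} + \left(-4 + 4 u\right)\right) = -5 - \left(- \frac{58}{5} + 4 u\right) = \frac{33}{5} - 4 u$)
$E{\left(d \right)} = \frac{33}{5} + d^{2} - 4 d$ ($E{\left(d \right)} = d d - \left(- \frac{33}{5} + 4 d\right) = d^{2} - \left(- \frac{33}{5} + 4 d\right) = \frac{33}{5} + d^{2} - 4 d$)
$\frac{E{\left(134 \right)}}{12057} = \frac{\frac{33}{5} + 134^{2} - 536}{12057} = \left(\frac{33}{5} + 17956 - 536\right) \frac{1}{12057} = \frac{87133}{5} \cdot \frac{1}{12057} = \frac{87133}{60285}$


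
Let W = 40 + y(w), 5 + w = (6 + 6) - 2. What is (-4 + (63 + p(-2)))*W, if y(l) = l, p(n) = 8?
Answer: 3015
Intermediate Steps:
w = 5 (w = -5 + ((6 + 6) - 2) = -5 + (12 - 2) = -5 + 10 = 5)
W = 45 (W = 40 + 5 = 45)
(-4 + (63 + p(-2)))*W = (-4 + (63 + 8))*45 = (-4 + 71)*45 = 67*45 = 3015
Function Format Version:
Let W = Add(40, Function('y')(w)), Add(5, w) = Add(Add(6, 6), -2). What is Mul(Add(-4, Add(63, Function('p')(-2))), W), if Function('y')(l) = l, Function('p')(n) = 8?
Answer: 3015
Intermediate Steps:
w = 5 (w = Add(-5, Add(Add(6, 6), -2)) = Add(-5, Add(12, -2)) = Add(-5, 10) = 5)
W = 45 (W = Add(40, 5) = 45)
Mul(Add(-4, Add(63, Function('p')(-2))), W) = Mul(Add(-4, Add(63, 8)), 45) = Mul(Add(-4, 71), 45) = Mul(67, 45) = 3015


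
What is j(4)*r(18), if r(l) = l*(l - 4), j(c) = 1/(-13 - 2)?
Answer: -84/5 ≈ -16.800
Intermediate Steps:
j(c) = -1/15 (j(c) = 1/(-15) = -1/15)
r(l) = l*(-4 + l)
j(4)*r(18) = -6*(-4 + 18)/5 = -6*14/5 = -1/15*252 = -84/5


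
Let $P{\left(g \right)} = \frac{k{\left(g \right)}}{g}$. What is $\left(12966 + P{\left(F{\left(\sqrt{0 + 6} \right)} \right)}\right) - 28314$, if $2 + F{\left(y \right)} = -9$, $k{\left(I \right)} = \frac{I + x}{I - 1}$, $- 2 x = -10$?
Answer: $- \frac{337657}{22} \approx -15348.0$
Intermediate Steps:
$x = 5$ ($x = \left(- \frac{1}{2}\right) \left(-10\right) = 5$)
$k{\left(I \right)} = \frac{5 + I}{-1 + I}$ ($k{\left(I \right)} = \frac{I + 5}{I - 1} = \frac{5 + I}{-1 + I}$)
$F{\left(y \right)} = -11$ ($F{\left(y \right)} = -2 - 9 = -11$)
$P{\left(g \right)} = \frac{5 + g}{g \left(-1 + g\right)}$ ($P{\left(g \right)} = \frac{\frac{1}{-1 + g} \left(5 + g\right)}{g} = \frac{5 + g}{g \left(-1 + g\right)}$)
$\left(12966 + P{\left(F{\left(\sqrt{0 + 6} \right)} \right)}\right) - 28314 = \left(12966 + \frac{5 - 11}{\left(-11\right) \left(-1 - 11\right)}\right) - 28314 = \left(12966 - \frac{1}{11} \frac{1}{-12} \left(-6\right)\right) - 28314 = \left(12966 - \left(- \frac{1}{132}\right) \left(-6\right)\right) - 28314 = \left(12966 - \frac{1}{22}\right) - 28314 = \frac{285251}{22} - 28314 = - \frac{337657}{22}$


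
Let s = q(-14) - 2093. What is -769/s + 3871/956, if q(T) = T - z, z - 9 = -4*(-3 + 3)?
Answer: 1115775/252862 ≈ 4.4126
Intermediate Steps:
z = 9 (z = 9 - 4*(-3 + 3) = 9 - 4*0 = 9 + 0 = 9)
q(T) = -9 + T (q(T) = T - 1*9 = T - 9 = -9 + T)
s = -2116 (s = (-9 - 14) - 2093 = -23 - 2093 = -2116)
-769/s + 3871/956 = -769/(-2116) + 3871/956 = -769*(-1/2116) + 3871*(1/956) = 769/2116 + 3871/956 = 1115775/252862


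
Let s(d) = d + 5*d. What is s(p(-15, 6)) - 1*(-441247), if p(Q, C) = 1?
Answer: 441253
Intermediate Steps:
s(d) = 6*d
s(p(-15, 6)) - 1*(-441247) = 6*1 - 1*(-441247) = 6 + 441247 = 441253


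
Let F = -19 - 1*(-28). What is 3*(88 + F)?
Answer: 291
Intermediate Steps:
F = 9 (F = -19 + 28 = 9)
3*(88 + F) = 3*(88 + 9) = 3*97 = 291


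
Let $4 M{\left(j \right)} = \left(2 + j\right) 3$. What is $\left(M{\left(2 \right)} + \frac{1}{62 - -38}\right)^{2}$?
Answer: $\frac{90601}{10000} \approx 9.0601$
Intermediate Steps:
$M{\left(j \right)} = \frac{3}{2} + \frac{3 j}{4}$ ($M{\left(j \right)} = \frac{\left(2 + j\right) 3}{4} = \frac{6 + 3 j}{4} = \frac{3}{2} + \frac{3 j}{4}$)
$\left(M{\left(2 \right)} + \frac{1}{62 - -38}\right)^{2} = \left(\left(\frac{3}{2} + \frac{3}{4} \cdot 2\right) + \frac{1}{62 - -38}\right)^{2} = \left(\left(\frac{3}{2} + \frac{3}{2}\right) + \frac{1}{62 + 38}\right)^{2} = \left(3 + \frac{1}{100}\right)^{2} = \left(\frac{301}{100}\right)^{2} = \frac{90601}{10000}$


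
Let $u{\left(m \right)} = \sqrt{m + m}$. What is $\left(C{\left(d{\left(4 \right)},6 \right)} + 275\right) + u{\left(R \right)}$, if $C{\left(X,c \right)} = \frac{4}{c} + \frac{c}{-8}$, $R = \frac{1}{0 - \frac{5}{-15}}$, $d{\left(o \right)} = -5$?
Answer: $\frac{3299}{12} + \sqrt{6} \approx 277.37$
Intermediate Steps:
$R = 3$ ($R = \frac{1}{0 - - \frac{1}{3}} = \frac{1}{0 + \frac{1}{3}} = \frac{1}{\frac{1}{3}} = 3$)
$C{\left(X,c \right)} = \frac{4}{c} - \frac{c}{8}$ ($C{\left(X,c \right)} = \frac{4}{c} + c \left(- \frac{1}{8}\right) = \frac{4}{c} - \frac{c}{8}$)
$u{\left(m \right)} = \sqrt{2} \sqrt{m}$ ($u{\left(m \right)} = \sqrt{2 m} = \sqrt{2} \sqrt{m}$)
$\left(C{\left(d{\left(4 \right)},6 \right)} + 275\right) + u{\left(R \right)} = \left(\left(\frac{4}{6} - \frac{3}{4}\right) + 275\right) + \sqrt{2} \sqrt{3} = \left(\left(4 \cdot \frac{1}{6} - \frac{3}{4}\right) + 275\right) + \sqrt{6} = \left(\left(\frac{2}{3} - \frac{3}{4}\right) + 275\right) + \sqrt{6} = \left(- \frac{1}{12} + 275\right) + \sqrt{6} = \frac{3299}{12} + \sqrt{6}$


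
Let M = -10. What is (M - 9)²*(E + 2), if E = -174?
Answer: -62092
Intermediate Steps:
(M - 9)²*(E + 2) = (-10 - 9)²*(-174 + 2) = (-19)²*(-172) = 361*(-172) = -62092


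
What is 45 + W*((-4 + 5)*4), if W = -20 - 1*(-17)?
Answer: 33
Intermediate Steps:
W = -3 (W = -20 + 17 = -3)
45 + W*((-4 + 5)*4) = 45 - 3*(-4 + 5)*4 = 45 - 3*4 = 45 - 12 = 33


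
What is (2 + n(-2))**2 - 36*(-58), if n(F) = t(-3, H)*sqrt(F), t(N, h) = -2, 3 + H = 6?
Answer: 2084 - 8*I*sqrt(2) ≈ 2084.0 - 11.314*I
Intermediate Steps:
H = 3 (H = -3 + 6 = 3)
n(F) = -2*sqrt(F)
(2 + n(-2))**2 - 36*(-58) = (2 - 2*I*sqrt(2))**2 - 36*(-58) = (2 - 2*I*sqrt(2))**2 + 2088 = 2088 + (2 - 2*I*sqrt(2))**2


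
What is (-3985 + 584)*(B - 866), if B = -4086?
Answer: 16841752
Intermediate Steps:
(-3985 + 584)*(B - 866) = (-3985 + 584)*(-4086 - 866) = -3401*(-4952) = 16841752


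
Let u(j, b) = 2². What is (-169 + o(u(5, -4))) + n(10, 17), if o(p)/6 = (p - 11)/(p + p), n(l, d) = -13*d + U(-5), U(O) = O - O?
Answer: -1581/4 ≈ -395.25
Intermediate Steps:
u(j, b) = 4
U(O) = 0
n(l, d) = -13*d (n(l, d) = -13*d + 0 = -13*d)
o(p) = 3*(-11 + p)/p (o(p) = 6*((p - 11)/(p + p)) = 6*((-11 + p)/((2*p))) = 6*((-11 + p)*(1/(2*p))) = 6*((-11 + p)/(2*p)) = 3*(-11 + p)/p)
(-169 + o(u(5, -4))) + n(10, 17) = (-169 + (3 - 33/4)) - 13*17 = (-169 + (3 - 33*¼)) - 221 = (-169 + (3 - 33/4)) - 221 = (-169 - 21/4) - 221 = -697/4 - 221 = -1581/4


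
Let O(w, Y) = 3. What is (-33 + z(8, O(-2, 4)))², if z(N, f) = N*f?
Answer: 81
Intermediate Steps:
(-33 + z(8, O(-2, 4)))² = (-33 + 8*3)² = (-33 + 24)² = (-9)² = 81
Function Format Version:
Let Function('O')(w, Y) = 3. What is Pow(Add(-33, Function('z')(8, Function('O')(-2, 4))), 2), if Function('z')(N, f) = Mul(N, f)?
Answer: 81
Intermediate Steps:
Pow(Add(-33, Function('z')(8, Function('O')(-2, 4))), 2) = Pow(Add(-33, Mul(8, 3)), 2) = Pow(Add(-33, 24), 2) = Pow(-9, 2) = 81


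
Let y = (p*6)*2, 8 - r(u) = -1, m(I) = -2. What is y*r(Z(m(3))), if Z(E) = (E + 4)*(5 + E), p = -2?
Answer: -216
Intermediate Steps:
Z(E) = (4 + E)*(5 + E)
r(u) = 9 (r(u) = 8 - 1*(-1) = 8 + 1 = 9)
y = -24 (y = -2*6*2 = -12*2 = -24)
y*r(Z(m(3))) = -24*9 = -216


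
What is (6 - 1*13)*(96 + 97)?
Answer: -1351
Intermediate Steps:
(6 - 1*13)*(96 + 97) = (6 - 13)*193 = -7*193 = -1351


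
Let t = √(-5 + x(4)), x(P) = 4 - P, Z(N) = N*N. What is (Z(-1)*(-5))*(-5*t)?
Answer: 25*I*√5 ≈ 55.902*I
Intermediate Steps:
Z(N) = N²
t = I*√5 (t = √(-5 + (4 - 1*4)) = √(-5 + (4 - 4)) = √(-5 + 0) = √(-5) = I*√5 ≈ 2.2361*I)
(Z(-1)*(-5))*(-5*t) = ((-1)²*(-5))*(-5*I*√5) = (1*(-5))*(-5*I*√5) = -(-25)*I*√5 = 25*I*√5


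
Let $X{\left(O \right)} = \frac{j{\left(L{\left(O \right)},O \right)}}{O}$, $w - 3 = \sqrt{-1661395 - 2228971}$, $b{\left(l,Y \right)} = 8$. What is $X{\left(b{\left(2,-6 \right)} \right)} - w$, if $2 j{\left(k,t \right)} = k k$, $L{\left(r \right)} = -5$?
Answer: $- \frac{23}{16} - i \sqrt{3890366} \approx -1.4375 - 1972.4 i$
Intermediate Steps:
$w = 3 + i \sqrt{3890366}$ ($w = 3 + \sqrt{-1661395 - 2228971} = 3 + \sqrt{-3890366} = 3 + i \sqrt{3890366} \approx 3.0 + 1972.4 i$)
$j{\left(k,t \right)} = \frac{k^{2}}{2}$ ($j{\left(k,t \right)} = \frac{k k}{2} = \frac{k^{2}}{2}$)
$X{\left(O \right)} = \frac{25}{2 O}$ ($X{\left(O \right)} = \frac{\frac{1}{2} \left(-5\right)^{2}}{O} = \frac{\frac{1}{2} \cdot 25}{O} = \frac{25}{2 O}$)
$X{\left(b{\left(2,-6 \right)} \right)} - w = \frac{25}{2 \cdot 8} - \left(3 + i \sqrt{3890366}\right) = \frac{25}{2} \cdot \frac{1}{8} - \left(3 + i \sqrt{3890366}\right) = \frac{25}{16} - \left(3 + i \sqrt{3890366}\right) = - \frac{23}{16} - i \sqrt{3890366}$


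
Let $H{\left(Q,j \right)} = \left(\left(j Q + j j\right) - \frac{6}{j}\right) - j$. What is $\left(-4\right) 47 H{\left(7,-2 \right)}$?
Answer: $940$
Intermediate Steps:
$H{\left(Q,j \right)} = j^{2} - j - \frac{6}{j} + Q j$ ($H{\left(Q,j \right)} = \left(\left(Q j + j^{2}\right) - \frac{6}{j}\right) - j = \left(\left(j^{2} + Q j\right) - \frac{6}{j}\right) - j = \left(j^{2} - \frac{6}{j} + Q j\right) - j = j^{2} - j - \frac{6}{j} + Q j$)
$\left(-4\right) 47 H{\left(7,-2 \right)} = \left(-4\right) 47 \frac{-6 + \left(-2\right)^{2} \left(-1 + 7 - 2\right)}{-2} = - 188 \left(- \frac{-6 + 4 \cdot 4}{2}\right) = - 188 \left(- \frac{-6 + 16}{2}\right) = - 188 \left(\left(- \frac{1}{2}\right) 10\right) = \left(-188\right) \left(-5\right) = 940$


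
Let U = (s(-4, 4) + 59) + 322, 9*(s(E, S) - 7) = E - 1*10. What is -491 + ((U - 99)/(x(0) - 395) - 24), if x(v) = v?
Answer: -1833412/3555 ≈ -515.73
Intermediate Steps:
s(E, S) = 53/9 + E/9 (s(E, S) = 7 + (E - 1*10)/9 = 7 + (E - 10)/9 = 7 + (-10 + E)/9 = 7 + (-10/9 + E/9) = 53/9 + E/9)
U = 3478/9 (U = ((53/9 + (⅑)*(-4)) + 59) + 322 = ((53/9 - 4/9) + 59) + 322 = (49/9 + 59) + 322 = 580/9 + 322 = 3478/9 ≈ 386.44)
-491 + ((U - 99)/(x(0) - 395) - 24) = -491 + ((3478/9 - 99)/(0 - 395) - 24) = -491 + ((2587/9)/(-395) - 24) = -491 + ((2587/9)*(-1/395) - 24) = -491 + (-2587/3555 - 24) = -491 - 87907/3555 = -1833412/3555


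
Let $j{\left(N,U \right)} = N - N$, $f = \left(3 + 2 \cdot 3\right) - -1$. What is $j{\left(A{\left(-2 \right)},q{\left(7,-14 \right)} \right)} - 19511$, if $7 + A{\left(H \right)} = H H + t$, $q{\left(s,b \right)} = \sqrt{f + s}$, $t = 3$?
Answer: $-19511$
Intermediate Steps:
$f = 10$ ($f = \left(3 + 6\right) + 1 = 9 + 1 = 10$)
$q{\left(s,b \right)} = \sqrt{10 + s}$
$A{\left(H \right)} = -4 + H^{2}$ ($A{\left(H \right)} = -7 + \left(H H + 3\right) = -7 + \left(H^{2} + 3\right) = -7 + \left(3 + H^{2}\right) = -4 + H^{2}$)
$j{\left(N,U \right)} = 0$
$j{\left(A{\left(-2 \right)},q{\left(7,-14 \right)} \right)} - 19511 = 0 - 19511 = -19511$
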